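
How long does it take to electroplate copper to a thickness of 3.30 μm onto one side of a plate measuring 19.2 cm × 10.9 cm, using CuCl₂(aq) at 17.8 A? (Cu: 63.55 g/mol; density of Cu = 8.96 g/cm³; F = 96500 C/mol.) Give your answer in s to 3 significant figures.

106 s

Plated area = 19.2 × 10.9 = 209.3 cm²
Volume = 209.3 × 3.30×10⁻⁴ cm = 0.06907 cm³
m(Cu) = 0.06907 × 8.96 = 0.6189 g
n(Cu) = 0.6189 / 63.55 = 0.009739 mol; n(e⁻) = 2 × 0.009739 = 0.01948 mol
Q = 0.01948 × 96500 = 1880 C
t = 1880 / 17.8 = 105.6 s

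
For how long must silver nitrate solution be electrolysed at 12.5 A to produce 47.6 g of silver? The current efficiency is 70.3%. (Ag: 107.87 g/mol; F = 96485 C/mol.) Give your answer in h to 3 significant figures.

n(Ag) = 47.6 / 107.87 = 0.4413 mol
Ag⁺ + e⁻ → Ag, so n(e⁻) = 0.4413 mol
Q = 0.4413 × 96485 / 0.703 = 60570 C
t = Q / I = 60570 / 12.5 = 4846 s = 1.35 h

1.35 h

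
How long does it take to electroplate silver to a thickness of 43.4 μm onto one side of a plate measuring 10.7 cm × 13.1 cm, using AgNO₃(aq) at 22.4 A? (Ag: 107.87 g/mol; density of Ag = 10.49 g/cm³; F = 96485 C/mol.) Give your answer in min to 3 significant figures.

Plated area = 10.7 × 13.1 = 140.2 cm²
Volume = 140.2 × 43.4×10⁻⁴ cm = 0.6085 cm³
m(Ag) = 0.6085 × 10.49 = 6.383 g
n(Ag) = 6.383 / 107.87 = 0.05917 mol; n(e⁻) = 0.05917 mol
Q = 0.05917 × 96485 = 5709 C
t = 5709 / 22.4 = 254.9 s = 4.25 min

4.25 min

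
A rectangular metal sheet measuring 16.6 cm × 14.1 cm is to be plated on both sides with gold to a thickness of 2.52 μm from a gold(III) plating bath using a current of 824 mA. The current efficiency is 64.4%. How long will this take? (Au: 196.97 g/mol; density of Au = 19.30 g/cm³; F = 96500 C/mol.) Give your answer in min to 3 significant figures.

Plated area = 2 × 16.6 × 14.1 = 468.1 cm²
Volume = 468.1 × 2.52×10⁻⁴ cm = 0.1180 cm³
m(Au) = 0.1180 × 19.30 = 2.277 g
n(Au) = 2.277 / 196.97 = 0.01156 mol; n(e⁻) = 3 × 0.01156 = 0.03468 mol
Q = 0.03468 × 96500 / 0.644 = 5197 C
t = 5197 / 0.824 = 6307 s = 105 min

105 min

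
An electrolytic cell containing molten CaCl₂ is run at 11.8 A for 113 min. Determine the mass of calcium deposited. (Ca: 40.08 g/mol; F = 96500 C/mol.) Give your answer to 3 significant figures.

16.6 g

Q = 11.8 A × 6780 s = 80000 C
n(e⁻) = 80000 / 96500 = 0.8290 mol
Ca²⁺ + 2e⁻ → Ca, so n(Ca) = 0.8290 / 2 = 0.4145 mol
m = 0.4145 × 40.08 = 16.6 g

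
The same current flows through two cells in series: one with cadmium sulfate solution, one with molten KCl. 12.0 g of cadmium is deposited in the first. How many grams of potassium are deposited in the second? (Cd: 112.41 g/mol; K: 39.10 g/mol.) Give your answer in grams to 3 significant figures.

8.35 g

n(Cd) = 12.0 / 112.41 = 0.1068 mol
Cd²⁺ + 2e⁻ → Cd, so n(e⁻) = 2 × 0.1068 = 0.2136 mol
The cells are in series, so the same charge (and hence the same n(e⁻) = 0.2136 mol) passes through both.
K⁺ + e⁻ → K, so n(K) = 0.2136 mol
m(K) = 0.2136 × 39.10 = 8.35 g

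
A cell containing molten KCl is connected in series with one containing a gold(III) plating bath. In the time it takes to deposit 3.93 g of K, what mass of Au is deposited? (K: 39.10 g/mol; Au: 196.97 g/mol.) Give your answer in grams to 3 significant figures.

n(K) = 3.93 / 39.10 = 0.1005 mol
K⁺ + e⁻ → K, so n(e⁻) = 0.1005 mol
Same current for the same time ⇒ same n(e⁻) = 0.1005 mol in both cells.
Au³⁺ + 3e⁻ → Au, so n(Au) = 0.1005 / 3 = 0.03350 mol
m(Au) = 0.03350 × 196.97 = 6.60 g

6.60 g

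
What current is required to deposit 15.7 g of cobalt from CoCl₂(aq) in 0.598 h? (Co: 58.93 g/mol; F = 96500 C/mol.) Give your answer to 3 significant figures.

23.9 A

n(Co) = 15.7 / 58.93 = 0.2664 mol
Co²⁺ + 2e⁻ → Co, so n(e⁻) = 2 × 0.2664 = 0.5328 mol
Q = 0.5328 × 96500 = 51420 C
I = Q / t = 51420 / 2152.8 s = 23.9 A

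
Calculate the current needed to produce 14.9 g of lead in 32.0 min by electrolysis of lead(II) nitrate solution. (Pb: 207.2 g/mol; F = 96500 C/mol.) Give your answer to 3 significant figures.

n(Pb) = 14.9 / 207.2 = 0.07191 mol
Pb²⁺ + 2e⁻ → Pb, so n(e⁻) = 2 × 0.07191 = 0.1438 mol
Q = 0.1438 × 96500 = 13880 C
I = Q / t = 13880 / 1920 s = 7.23 A

7.23 A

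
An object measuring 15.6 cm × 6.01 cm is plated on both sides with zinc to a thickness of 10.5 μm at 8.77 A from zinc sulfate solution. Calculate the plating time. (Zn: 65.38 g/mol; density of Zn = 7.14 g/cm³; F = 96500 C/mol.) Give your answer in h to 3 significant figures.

0.131 h

Plated area = 2 × 15.6 × 6.01 = 187.5 cm²
Volume = 187.5 × 10.5×10⁻⁴ cm = 0.1969 cm³
m(Zn) = 0.1969 × 7.14 = 1.406 g
n(Zn) = 1.406 / 65.38 = 0.02151 mol; n(e⁻) = 2 × 0.02151 = 0.04302 mol
Q = 0.04302 × 96500 = 4151 C
t = 4151 / 8.77 = 473.3 s = 0.131 h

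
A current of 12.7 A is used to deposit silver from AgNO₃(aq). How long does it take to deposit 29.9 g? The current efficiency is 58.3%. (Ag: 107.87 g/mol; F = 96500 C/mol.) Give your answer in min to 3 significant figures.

n(Ag) = 29.9 / 107.87 = 0.2772 mol
Ag⁺ + e⁻ → Ag, so n(e⁻) = 0.2772 mol
Q = 0.2772 × 96500 / 0.583 = 45880 C
t = Q / I = 45880 / 12.7 = 3613 s = 60.2 min

60.2 min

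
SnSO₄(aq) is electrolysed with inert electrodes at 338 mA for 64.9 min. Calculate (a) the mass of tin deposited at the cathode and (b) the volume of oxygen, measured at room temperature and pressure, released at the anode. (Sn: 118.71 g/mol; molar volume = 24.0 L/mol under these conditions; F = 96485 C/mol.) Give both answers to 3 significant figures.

Q = 0.338 × 3894 = 1316 C; n(e⁻) = 1316 / 96485 = 0.01364 mol
Cathode: Sn²⁺ + 2e⁻ → Sn → n(Sn) = 0.01364/2 = 0.006820 mol → 0.810 g
Anode: 2H₂O → O₂ + 4H⁺ + 4e⁻ → n(O₂) = 0.01364/4 = 0.003410 mol → 0.0818 L

0.810 g Sn; 0.0818 L O₂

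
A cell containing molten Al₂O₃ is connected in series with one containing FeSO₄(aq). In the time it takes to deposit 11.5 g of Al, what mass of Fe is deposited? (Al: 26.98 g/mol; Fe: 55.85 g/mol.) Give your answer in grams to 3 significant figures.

n(Al) = 11.5 / 26.98 = 0.4262 mol
Al³⁺ + 3e⁻ → Al, so n(e⁻) = 3 × 0.4262 = 1.279 mol
Same current for the same time ⇒ same n(e⁻) = 1.279 mol in both cells.
Fe²⁺ + 2e⁻ → Fe, so n(Fe) = 1.279 / 2 = 0.6395 mol
m(Fe) = 0.6395 × 55.85 = 35.7 g

35.7 g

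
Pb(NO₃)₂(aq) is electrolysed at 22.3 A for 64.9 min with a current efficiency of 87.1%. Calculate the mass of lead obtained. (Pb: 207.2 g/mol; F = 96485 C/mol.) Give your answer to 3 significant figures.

81.2 g

Q = 22.3 × 3894 = 86840 C
n(e⁻) = 86840 / 96485 = 0.9000 mol
Pb²⁺ + 2e⁻ → Pb, so theoretical m(Pb) = 0.4500 × 207.2 = 93.24 g
Actual mass = 87.1% × 93.24 = 81.2 g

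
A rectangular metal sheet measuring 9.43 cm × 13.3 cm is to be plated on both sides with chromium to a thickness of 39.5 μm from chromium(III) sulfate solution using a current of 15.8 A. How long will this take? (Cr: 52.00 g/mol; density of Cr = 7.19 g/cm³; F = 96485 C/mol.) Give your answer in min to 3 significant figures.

41.8 min

Plated area = 2 × 9.43 × 13.3 = 250.8 cm²
Volume = 250.8 × 39.5×10⁻⁴ cm = 0.9907 cm³
m(Cr) = 0.9907 × 7.19 = 7.123 g
n(Cr) = 7.123 / 52.00 = 0.1370 mol; n(e⁻) = 3 × 0.1370 = 0.4110 mol
Q = 0.4110 × 96485 = 39660 C
t = 39660 / 15.8 = 2510 s = 41.8 min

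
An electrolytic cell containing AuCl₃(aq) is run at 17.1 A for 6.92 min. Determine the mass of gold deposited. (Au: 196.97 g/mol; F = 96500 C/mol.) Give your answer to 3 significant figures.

Charge passed = 17.1 × 415.2 = 7100 C
n(e⁻) = Q/F = 7100/96500 = 0.07358 mol
Au³⁺ + 3e⁻ → Au, so n(Au) = 0.07358 / 3 = 0.02453 mol
m = 0.02453 × 196.97 = 4.83 g

4.83 g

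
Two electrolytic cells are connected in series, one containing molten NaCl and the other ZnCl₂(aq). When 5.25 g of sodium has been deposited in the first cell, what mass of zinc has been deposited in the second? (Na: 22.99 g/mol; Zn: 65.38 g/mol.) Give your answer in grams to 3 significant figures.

n(Na) = 5.25 / 22.99 = 0.2284 mol
Na⁺ + e⁻ → Na, so n(e⁻) = 0.2284 mol
In series, the same 0.2284 mol of electrons flows through the second cell.
Zn²⁺ + 2e⁻ → Zn, so n(Zn) = 0.2284 / 2 = 0.1142 mol
m(Zn) = 0.1142 × 65.38 = 7.47 g

7.47 g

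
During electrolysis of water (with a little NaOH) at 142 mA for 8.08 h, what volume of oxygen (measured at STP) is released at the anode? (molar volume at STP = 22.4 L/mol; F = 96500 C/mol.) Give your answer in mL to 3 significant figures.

Q = 0.142 A × 29088 s = 4130 C
Moles of electrons = 4130 / 96500 = 0.04280 mol
2H₂O → O₂ + 4H⁺ + 4e⁻, so n(O₂) = 0.04280 / 4 = 0.01070 mol
V = 0.01070 × 22.4 = 0.2397 L
= 240 mL

240 mL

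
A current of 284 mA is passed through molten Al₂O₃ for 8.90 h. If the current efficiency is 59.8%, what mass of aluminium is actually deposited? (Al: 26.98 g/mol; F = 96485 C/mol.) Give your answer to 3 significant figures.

0.507 g

Q = 0.284 × 32040 = 9099 C
n(e⁻) = 9099 / 96485 = 0.09430 mol
Al³⁺ + 3e⁻ → Al, so theoretical m(Al) = 0.03143 × 26.98 = 0.8480 g
Actual mass = 59.8% × 0.8480 = 0.507 g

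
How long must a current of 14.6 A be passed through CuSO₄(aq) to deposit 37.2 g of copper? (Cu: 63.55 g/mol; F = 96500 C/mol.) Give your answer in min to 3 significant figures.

129 min

n(Cu) = 37.2 / 63.55 = 0.5854 mol
Cu²⁺ + 2e⁻ → Cu, so n(e⁻) = 2 × 0.5854 = 1.171 mol
Q = 1.171 × 96500 = 1.130×10^5 C
t = Q / I = 1.130×10^5 / 14.6 = 7740 s = 129 min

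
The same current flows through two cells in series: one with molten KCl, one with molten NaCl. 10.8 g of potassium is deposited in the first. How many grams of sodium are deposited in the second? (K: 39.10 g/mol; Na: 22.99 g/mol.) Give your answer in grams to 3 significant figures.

6.35 g

n(K) = 10.8 / 39.10 = 0.2762 mol
K⁺ + e⁻ → K, so n(e⁻) = 0.2762 mol
The cells are in series, so the same charge (and hence the same n(e⁻) = 0.2762 mol) passes through both.
Na⁺ + e⁻ → Na, so n(Na) = 0.2762 mol
m(Na) = 0.2762 × 22.99 = 6.35 g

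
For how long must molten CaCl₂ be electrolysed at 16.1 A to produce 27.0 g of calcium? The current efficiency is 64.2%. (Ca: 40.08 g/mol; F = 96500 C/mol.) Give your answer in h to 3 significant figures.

3.49 h

n(Ca) = 27.0 / 40.08 = 0.6737 mol
Ca²⁺ + 2e⁻ → Ca, so n(e⁻) = 2 × 0.6737 = 1.347 mol
Q = 1.347 × 96500 / 0.642 = 2.025×10^5 C
t = Q / I = 2.025×10^5 / 16.1 = 12580 s = 3.49 h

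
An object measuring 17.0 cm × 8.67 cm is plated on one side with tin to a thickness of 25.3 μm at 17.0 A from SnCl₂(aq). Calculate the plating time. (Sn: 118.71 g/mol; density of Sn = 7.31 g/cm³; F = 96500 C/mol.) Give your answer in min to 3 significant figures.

Plated area = 17.0 × 8.67 = 147.4 cm²
Volume = 147.4 × 25.3×10⁻⁴ cm = 0.3729 cm³
m(Sn) = 0.3729 × 7.31 = 2.726 g
n(Sn) = 2.726 / 118.71 = 0.02296 mol; n(e⁻) = 2 × 0.02296 = 0.04592 mol
Q = 0.04592 × 96500 = 4431 C
t = 4431 / 17.0 = 260.6 s = 4.34 min

4.34 min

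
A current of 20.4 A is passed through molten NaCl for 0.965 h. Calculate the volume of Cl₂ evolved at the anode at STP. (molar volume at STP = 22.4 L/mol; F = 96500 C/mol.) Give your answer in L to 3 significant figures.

8.23 L

Q = It = 20.4 × 3474 = 70870 C
Moles of electrons = 70870 / 96500 = 0.7344 mol
2Cl⁻ → Cl₂ + 2e⁻, so n(Cl₂) = 0.7344 / 2 = 0.3672 mol
V = 0.3672 × 22.4 = 8.225 L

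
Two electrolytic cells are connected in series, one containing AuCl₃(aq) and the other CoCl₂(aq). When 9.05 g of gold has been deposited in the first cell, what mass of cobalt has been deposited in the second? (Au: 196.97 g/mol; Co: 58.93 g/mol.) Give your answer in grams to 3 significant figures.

n(Au) = 9.05 / 196.97 = 0.04595 mol
Au³⁺ + 3e⁻ → Au, so n(e⁻) = 3 × 0.04595 = 0.1379 mol
Same current for the same time ⇒ same n(e⁻) = 0.1379 mol in both cells.
Co²⁺ + 2e⁻ → Co, so n(Co) = 0.1379 / 2 = 0.06895 mol
m(Co) = 0.06895 × 58.93 = 4.06 g

4.06 g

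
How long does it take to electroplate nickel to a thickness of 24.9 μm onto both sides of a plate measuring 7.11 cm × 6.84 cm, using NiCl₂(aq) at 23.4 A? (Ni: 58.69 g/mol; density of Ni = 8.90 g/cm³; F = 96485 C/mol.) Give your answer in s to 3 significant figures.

303 s

Plated area = 2 × 7.11 × 6.84 = 97.26 cm²
Volume = 97.26 × 24.9×10⁻⁴ cm = 0.2422 cm³
m(Ni) = 0.2422 × 8.90 = 2.156 g
n(Ni) = 2.156 / 58.69 = 0.03674 mol; n(e⁻) = 2 × 0.03674 = 0.07348 mol
Q = 0.07348 × 96485 = 7090 C
t = 7090 / 23.4 = 303.0 s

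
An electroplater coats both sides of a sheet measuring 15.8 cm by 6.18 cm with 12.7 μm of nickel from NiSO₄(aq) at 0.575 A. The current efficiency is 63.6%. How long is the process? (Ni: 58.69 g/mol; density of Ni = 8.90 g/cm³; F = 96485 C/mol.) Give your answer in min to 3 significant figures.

331 min

Plated area = 2 × 15.8 × 6.18 = 195.3 cm²
Volume = 195.3 × 12.7×10⁻⁴ cm = 0.2480 cm³
m(Ni) = 0.2480 × 8.90 = 2.207 g
n(Ni) = 2.207 / 58.69 = 0.03760 mol; n(e⁻) = 2 × 0.03760 = 0.07520 mol
Q = 0.07520 × 96485 / 0.636 = 11410 C
t = 11410 / 0.575 = 19840 s = 331 min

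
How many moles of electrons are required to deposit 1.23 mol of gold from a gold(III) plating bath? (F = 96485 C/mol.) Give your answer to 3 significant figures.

3.69 mol

Au³⁺ + 3e⁻ → Au, so n(e⁻) = 3 × 1.23 = 3.690 mol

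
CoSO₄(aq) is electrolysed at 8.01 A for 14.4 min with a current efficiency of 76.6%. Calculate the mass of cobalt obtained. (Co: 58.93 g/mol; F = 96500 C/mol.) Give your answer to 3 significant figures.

1.62 g

Q = 8.01 × 864 = 6921 C
n(e⁻) = 6921 / 96500 = 0.07172 mol
Co²⁺ + 2e⁻ → Co, so theoretical m(Co) = 0.03586 × 58.93 = 2.113 g
Actual mass = 76.6% × 2.113 = 1.62 g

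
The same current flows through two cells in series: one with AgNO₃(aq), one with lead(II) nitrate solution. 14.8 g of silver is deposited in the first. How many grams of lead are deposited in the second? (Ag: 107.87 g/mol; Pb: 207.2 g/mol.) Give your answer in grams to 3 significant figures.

n(Ag) = 14.8 / 107.87 = 0.1372 mol
Ag⁺ + e⁻ → Ag, so n(e⁻) = 0.1372 mol
Same current for the same time ⇒ same n(e⁻) = 0.1372 mol in both cells.
Pb²⁺ + 2e⁻ → Pb, so n(Pb) = 0.1372 / 2 = 0.06860 mol
m(Pb) = 0.06860 × 207.2 = 14.2 g

14.2 g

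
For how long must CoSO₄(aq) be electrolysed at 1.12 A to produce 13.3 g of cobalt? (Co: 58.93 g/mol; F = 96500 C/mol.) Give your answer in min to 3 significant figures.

648 min

n(Co) = 13.3 / 58.93 = 0.2257 mol
Co²⁺ + 2e⁻ → Co, so n(e⁻) = 2 × 0.2257 = 0.4514 mol
Q = 0.4514 × 96500 = 43560 C
t = Q / I = 43560 / 1.12 = 38890 s = 648 min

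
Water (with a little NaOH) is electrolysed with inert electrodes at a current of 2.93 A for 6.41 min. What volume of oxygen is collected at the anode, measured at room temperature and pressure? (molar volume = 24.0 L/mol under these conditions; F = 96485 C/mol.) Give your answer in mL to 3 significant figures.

70.1 mL

Charge passed = 2.93 × 384.6 = 1127 C
n(e⁻) = 1127 / 96485 = 0.01168 mol
2H₂O → O₂ + 4H⁺ + 4e⁻, so n(O₂) = 0.01168 / 4 = 0.002920 mol
V = 0.002920 × 24.0 = 0.07008 L
= 70.1 mL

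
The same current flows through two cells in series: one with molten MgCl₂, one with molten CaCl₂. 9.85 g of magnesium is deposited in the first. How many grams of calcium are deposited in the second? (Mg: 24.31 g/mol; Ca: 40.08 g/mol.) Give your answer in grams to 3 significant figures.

16.2 g

n(Mg) = 9.85 / 24.31 = 0.4052 mol
Mg²⁺ + 2e⁻ → Mg, so n(e⁻) = 2 × 0.4052 = 0.8104 mol
Same current for the same time ⇒ same n(e⁻) = 0.8104 mol in both cells.
Ca²⁺ + 2e⁻ → Ca, so n(Ca) = 0.8104 / 2 = 0.4052 mol
m(Ca) = 0.4052 × 40.08 = 16.2 g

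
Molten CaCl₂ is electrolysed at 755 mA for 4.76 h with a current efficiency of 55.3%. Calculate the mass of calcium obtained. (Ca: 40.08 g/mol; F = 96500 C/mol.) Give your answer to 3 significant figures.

Q = 0.755 × 17136 = 12940 C
n(e⁻) = 12940 / 96500 = 0.1341 mol
Ca²⁺ + 2e⁻ → Ca, so theoretical m(Ca) = 0.06705 × 40.08 = 2.687 g
Actual mass = 55.3% × 2.687 = 1.49 g

1.49 g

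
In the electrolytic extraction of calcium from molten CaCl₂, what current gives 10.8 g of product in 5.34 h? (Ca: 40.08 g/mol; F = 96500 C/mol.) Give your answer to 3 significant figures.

n(Ca) = 10.8 / 40.08 = 0.2695 mol
Ca²⁺ + 2e⁻ → Ca, so n(e⁻) = 2 × 0.2695 = 0.5390 mol
Q = 0.5390 × 96500 = 52010 C
I = Q / t = 52010 / 19224 s = 2.71 A

2.71 A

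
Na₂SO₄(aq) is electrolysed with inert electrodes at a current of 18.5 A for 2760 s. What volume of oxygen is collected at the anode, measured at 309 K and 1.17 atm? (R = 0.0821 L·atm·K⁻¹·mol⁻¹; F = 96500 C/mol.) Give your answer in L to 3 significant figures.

2.87 L

Q = It = 18.5 × 2760 = 51060 C
Moles of electrons = 51060 / 96500 = 0.5291 mol
2H₂O → O₂ + 4H⁺ + 4e⁻, so n(O₂) = 0.5291 / 4 = 0.1323 mol
V = nRT/P = 0.1323 × 0.0821 × 309 / 1.17 = 2.869 L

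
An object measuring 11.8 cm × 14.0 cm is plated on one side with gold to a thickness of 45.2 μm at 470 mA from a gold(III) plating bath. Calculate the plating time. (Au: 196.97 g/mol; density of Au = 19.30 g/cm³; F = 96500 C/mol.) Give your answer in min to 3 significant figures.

Plated area = 11.8 × 14.0 = 165.2 cm²
Volume = 165.2 × 45.2×10⁻⁴ cm = 0.7467 cm³
m(Au) = 0.7467 × 19.30 = 14.41 g
n(Au) = 14.41 / 196.97 = 0.07316 mol; n(e⁻) = 3 × 0.07316 = 0.2195 mol
Q = 0.2195 × 96500 = 21180 C
t = 21180 / 0.470 = 45060 s = 751 min

751 min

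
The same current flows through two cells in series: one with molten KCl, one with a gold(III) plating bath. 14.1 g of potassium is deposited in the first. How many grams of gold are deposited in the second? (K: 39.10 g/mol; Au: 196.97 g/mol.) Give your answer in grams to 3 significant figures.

23.7 g

n(K) = 14.1 / 39.10 = 0.3606 mol
K⁺ + e⁻ → K, so n(e⁻) = 0.3606 mol
In series, the same 0.3606 mol of electrons flows through the second cell.
Au³⁺ + 3e⁻ → Au, so n(Au) = 0.3606 / 3 = 0.1202 mol
m(Au) = 0.1202 × 196.97 = 23.7 g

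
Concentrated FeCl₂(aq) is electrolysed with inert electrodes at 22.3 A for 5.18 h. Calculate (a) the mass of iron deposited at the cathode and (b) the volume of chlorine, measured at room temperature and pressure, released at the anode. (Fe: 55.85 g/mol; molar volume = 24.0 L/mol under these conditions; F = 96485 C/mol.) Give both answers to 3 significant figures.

Q = 22.3 × 18648 = 4.159×10^5 C; n(e⁻) = 4.159×10^5 / 96485 = 4.311 mol
Cathode: Fe²⁺ + 2e⁻ → Fe → n(Fe) = 4.311/2 = 2.156 mol → 120 g
Anode: 2Cl⁻ → Cl₂ + 2e⁻ → n(Cl₂) = 4.311/2 = 2.156 mol → 51.7 L

120 g Fe; 51.7 L Cl₂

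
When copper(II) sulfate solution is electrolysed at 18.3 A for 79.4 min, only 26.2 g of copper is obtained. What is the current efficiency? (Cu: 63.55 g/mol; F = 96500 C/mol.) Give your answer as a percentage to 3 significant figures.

Q = 18.3 × 4764 = 87180 C
n(e⁻) = 87180 / 96500 = 0.9034 mol
Cu²⁺ + 2e⁻ → Cu, so theoretical n(Cu) = 0.4517 mol → 28.71 g
Efficiency = 26.2 / 28.71 = 0.9126 = 91.3%

91.3%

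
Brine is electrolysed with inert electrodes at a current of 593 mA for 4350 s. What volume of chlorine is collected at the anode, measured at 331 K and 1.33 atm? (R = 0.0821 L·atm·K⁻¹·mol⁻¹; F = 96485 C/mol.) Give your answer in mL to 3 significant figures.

273 mL

Q = 0.593 A × 4350 s = 2580 C
n(e⁻) = 2580 / 96485 = 0.02674 mol
2Cl⁻ → Cl₂ + 2e⁻, so n(Cl₂) = 0.02674 / 2 = 0.01337 mol
V = nRT/P = 0.01337 × 0.0821 × 331 / 1.33 = 0.2732 L
= 273 mL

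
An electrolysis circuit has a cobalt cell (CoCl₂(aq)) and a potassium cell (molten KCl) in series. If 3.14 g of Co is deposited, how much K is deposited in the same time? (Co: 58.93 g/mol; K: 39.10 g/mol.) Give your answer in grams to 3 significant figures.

n(Co) = 3.14 / 58.93 = 0.05328 mol
Co²⁺ + 2e⁻ → Co, so n(e⁻) = 2 × 0.05328 = 0.1066 mol
Since the cells are in series, n(e⁻) in the K cell is also 0.1066 mol.
K⁺ + e⁻ → K, so n(K) = 0.1066 mol
m(K) = 0.1066 × 39.10 = 4.17 g

4.17 g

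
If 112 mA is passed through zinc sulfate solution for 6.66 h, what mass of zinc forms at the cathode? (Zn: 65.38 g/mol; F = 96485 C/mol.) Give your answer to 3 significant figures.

0.910 g

Q = 0.112 A × 23976 s = 2685 C
Moles of electrons = 2685 / 96485 = 0.02783 mol
Zn²⁺ + 2e⁻ → Zn, so n(Zn) = 0.02783 / 2 = 0.01392 mol
m = 0.01392 × 65.38 = 0.910 g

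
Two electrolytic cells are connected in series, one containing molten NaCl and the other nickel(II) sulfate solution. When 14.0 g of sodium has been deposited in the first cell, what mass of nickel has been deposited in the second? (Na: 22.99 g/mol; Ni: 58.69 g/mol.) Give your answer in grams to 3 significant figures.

n(Na) = 14.0 / 22.99 = 0.6090 mol
Na⁺ + e⁻ → Na, so n(e⁻) = 0.6090 mol
In series, the same 0.6090 mol of electrons flows through the second cell.
Ni²⁺ + 2e⁻ → Ni, so n(Ni) = 0.6090 / 2 = 0.3045 mol
m(Ni) = 0.3045 × 58.69 = 17.9 g

17.9 g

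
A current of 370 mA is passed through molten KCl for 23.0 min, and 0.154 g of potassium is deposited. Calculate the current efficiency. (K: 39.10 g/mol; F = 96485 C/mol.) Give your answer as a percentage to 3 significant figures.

74.4%

Q = 0.370 × 1380 = 510.6 C
n(e⁻) = 510.6 / 96485 = 0.005292 mol
K⁺ + e⁻ → K, so theoretical n(K) = 0.005292 mol → 0.2069 g
Efficiency = 0.154 / 0.2069 = 0.7443 = 74.4%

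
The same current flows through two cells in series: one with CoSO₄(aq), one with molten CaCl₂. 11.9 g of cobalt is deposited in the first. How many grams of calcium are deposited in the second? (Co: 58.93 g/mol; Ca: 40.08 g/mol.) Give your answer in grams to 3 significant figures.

8.09 g

n(Co) = 11.9 / 58.93 = 0.2019 mol
Co²⁺ + 2e⁻ → Co, so n(e⁻) = 2 × 0.2019 = 0.4038 mol
The cells are in series, so the same charge (and hence the same n(e⁻) = 0.4038 mol) passes through both.
Ca²⁺ + 2e⁻ → Ca, so n(Ca) = 0.4038 / 2 = 0.2019 mol
m(Ca) = 0.2019 × 40.08 = 8.09 g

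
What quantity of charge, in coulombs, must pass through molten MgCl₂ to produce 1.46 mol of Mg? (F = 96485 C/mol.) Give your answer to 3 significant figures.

Mg²⁺ + 2e⁻ → Mg, so n(e⁻) = 2 × 1.46 = 2.920 mol
Q = 2.920 × 96485 = 2.817×10^5 C

2.82×10^5 C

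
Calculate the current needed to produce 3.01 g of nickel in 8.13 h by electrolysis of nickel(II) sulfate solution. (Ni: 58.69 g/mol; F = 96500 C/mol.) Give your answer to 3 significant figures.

0.338 A

n(Ni) = 3.01 / 58.69 = 0.05129 mol
Ni²⁺ + 2e⁻ → Ni, so n(e⁻) = 2 × 0.05129 = 0.1026 mol
Q = 0.1026 × 96500 = 9901 C
I = Q / t = 9901 / 29268 s = 0.338 A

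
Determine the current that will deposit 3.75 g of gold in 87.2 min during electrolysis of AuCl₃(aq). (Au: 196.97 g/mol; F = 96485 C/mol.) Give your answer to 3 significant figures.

1.05 A

n(Au) = 3.75 / 196.97 = 0.01904 mol
Au³⁺ + 3e⁻ → Au, so n(e⁻) = 3 × 0.01904 = 0.05712 mol
Q = 0.05712 × 96485 = 5511 C
I = Q / t = 5511 / 5232 s = 1.05 A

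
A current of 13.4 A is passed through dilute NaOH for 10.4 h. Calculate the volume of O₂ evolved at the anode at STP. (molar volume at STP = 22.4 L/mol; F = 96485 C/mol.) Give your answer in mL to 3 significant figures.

29100 mL

Charge passed = 13.4 × 37440 = 5.017×10^5 C
Moles of electrons = 5.017×10^5 / 96485 = 5.200 mol
2H₂O → O₂ + 4H⁺ + 4e⁻, so n(O₂) = 5.200 / 4 = 1.300 mol
V = 1.300 × 22.4 = 29.12 L
= 29100 mL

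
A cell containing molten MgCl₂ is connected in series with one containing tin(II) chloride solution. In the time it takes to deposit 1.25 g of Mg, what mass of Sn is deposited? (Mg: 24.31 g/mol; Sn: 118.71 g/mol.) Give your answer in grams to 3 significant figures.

6.10 g

n(Mg) = 1.25 / 24.31 = 0.05142 mol
Mg²⁺ + 2e⁻ → Mg, so n(e⁻) = 2 × 0.05142 = 0.1028 mol
Same current for the same time ⇒ same n(e⁻) = 0.1028 mol in both cells.
Sn²⁺ + 2e⁻ → Sn, so n(Sn) = 0.1028 / 2 = 0.05140 mol
m(Sn) = 0.05140 × 118.71 = 6.10 g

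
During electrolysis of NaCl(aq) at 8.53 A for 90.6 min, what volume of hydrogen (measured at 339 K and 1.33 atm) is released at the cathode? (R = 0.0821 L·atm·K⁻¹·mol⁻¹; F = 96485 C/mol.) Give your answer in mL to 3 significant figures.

Charge passed = 8.53 × 5436 = 46370 C
n(e⁻) = 46370 / 96485 = 0.4806 mol
2H⁺ + 2e⁻ → H₂, so n(H₂) = 0.4806 / 2 = 0.2403 mol
V = nRT/P = 0.2403 × 0.0821 × 339 / 1.33 = 5.029 L
= 5030 mL

5030 mL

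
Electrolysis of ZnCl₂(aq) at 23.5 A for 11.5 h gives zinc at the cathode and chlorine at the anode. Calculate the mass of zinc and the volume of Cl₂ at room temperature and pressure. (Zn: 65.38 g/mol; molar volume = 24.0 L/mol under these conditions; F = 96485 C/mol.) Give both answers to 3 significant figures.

330 g Zn; 121 L Cl₂

Q = 23.5 × 41400 = 9.729×10^5 C; n(e⁻) = 9.729×10^5 / 96485 = 10.08 mol
Cathode: Zn²⁺ + 2e⁻ → Zn → n(Zn) = 10.08/2 = 5.040 mol → 330 g
Anode: 2Cl⁻ → Cl₂ + 2e⁻ → n(Cl₂) = 10.08/2 = 5.040 mol → 121 L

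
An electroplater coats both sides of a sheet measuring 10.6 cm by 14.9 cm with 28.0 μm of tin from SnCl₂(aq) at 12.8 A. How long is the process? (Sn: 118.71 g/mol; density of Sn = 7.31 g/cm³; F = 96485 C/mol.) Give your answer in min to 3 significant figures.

13.7 min

Plated area = 2 × 10.6 × 14.9 = 315.9 cm²
Volume = 315.9 × 28.0×10⁻⁴ cm = 0.8845 cm³
m(Sn) = 0.8845 × 7.31 = 6.466 g
n(Sn) = 6.466 / 118.71 = 0.05447 mol; n(e⁻) = 2 × 0.05447 = 0.1089 mol
Q = 0.1089 × 96485 = 10510 C
t = 10510 / 12.8 = 821.1 s = 13.7 min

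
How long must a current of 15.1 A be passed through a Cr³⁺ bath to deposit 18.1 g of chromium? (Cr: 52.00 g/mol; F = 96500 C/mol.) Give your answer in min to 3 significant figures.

n(Cr) = 18.1 / 52.00 = 0.3481 mol
Cr³⁺ + 3e⁻ → Cr, so n(e⁻) = 3 × 0.3481 = 1.044 mol
Q = 1.044 × 96500 = 1.007×10^5 C
t = Q / I = 1.007×10^5 / 15.1 = 6669 s = 111 min

111 min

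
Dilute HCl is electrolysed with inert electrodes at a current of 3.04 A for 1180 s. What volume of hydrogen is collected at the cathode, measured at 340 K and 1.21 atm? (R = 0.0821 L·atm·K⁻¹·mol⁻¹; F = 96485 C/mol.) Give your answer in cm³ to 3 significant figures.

429 cm³

Q = 3.04 A × 1180 s = 3587 C
n(e⁻) = Q/F = 3587/96485 = 0.03718 mol
2H⁺ + 2e⁻ → H₂, so n(H₂) = 0.03718 / 2 = 0.01859 mol
V = nRT/P = 0.01859 × 0.0821 × 340 / 1.21 = 0.4289 L
= 429 cm³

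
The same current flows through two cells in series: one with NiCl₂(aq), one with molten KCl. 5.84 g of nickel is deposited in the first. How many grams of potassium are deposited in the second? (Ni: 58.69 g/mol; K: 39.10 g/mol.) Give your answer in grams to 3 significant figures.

n(Ni) = 5.84 / 58.69 = 0.09951 mol
Ni²⁺ + 2e⁻ → Ni, so n(e⁻) = 2 × 0.09951 = 0.1990 mol
Same current for the same time ⇒ same n(e⁻) = 0.1990 mol in both cells.
K⁺ + e⁻ → K, so n(K) = 0.1990 mol
m(K) = 0.1990 × 39.10 = 7.78 g

7.78 g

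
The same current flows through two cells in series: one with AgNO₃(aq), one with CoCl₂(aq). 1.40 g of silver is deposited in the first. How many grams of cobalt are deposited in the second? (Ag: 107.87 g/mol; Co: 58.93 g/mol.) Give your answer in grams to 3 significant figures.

0.382 g

n(Ag) = 1.40 / 107.87 = 0.01298 mol
Ag⁺ + e⁻ → Ag, so n(e⁻) = 0.01298 mol
Same current for the same time ⇒ same n(e⁻) = 0.01298 mol in both cells.
Co²⁺ + 2e⁻ → Co, so n(Co) = 0.01298 / 2 = 0.006490 mol
m(Co) = 0.006490 × 58.93 = 0.382 g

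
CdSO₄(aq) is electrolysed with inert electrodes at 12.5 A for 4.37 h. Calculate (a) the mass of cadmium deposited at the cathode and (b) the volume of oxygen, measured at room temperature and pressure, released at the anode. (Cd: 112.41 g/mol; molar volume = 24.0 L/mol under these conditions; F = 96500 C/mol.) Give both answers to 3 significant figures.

Q = 12.5 × 15732 = 1.967×10^5 C; n(e⁻) = 1.967×10^5 / 96500 = 2.038 mol
Cathode: Cd²⁺ + 2e⁻ → Cd → n(Cd) = 2.038/2 = 1.019 mol → 115 g
Anode: 2H₂O → O₂ + 4H⁺ + 4e⁻ → n(O₂) = 2.038/4 = 0.5095 mol → 12.2 L

115 g Cd; 12.2 L O₂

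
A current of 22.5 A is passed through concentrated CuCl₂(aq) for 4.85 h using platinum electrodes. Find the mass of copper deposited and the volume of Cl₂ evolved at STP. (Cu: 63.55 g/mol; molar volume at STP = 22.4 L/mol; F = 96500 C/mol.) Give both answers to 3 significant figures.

129 g Cu; 45.6 L Cl₂

Q = 22.5 × 17460 = 3.929×10^5 C; n(e⁻) = 3.929×10^5 / 96500 = 4.072 mol
Cathode: Cu²⁺ + 2e⁻ → Cu → n(Cu) = 4.072/2 = 2.036 mol → 129 g
Anode: 2Cl⁻ → Cl₂ + 2e⁻ → n(Cl₂) = 4.072/2 = 2.036 mol → 45.6 L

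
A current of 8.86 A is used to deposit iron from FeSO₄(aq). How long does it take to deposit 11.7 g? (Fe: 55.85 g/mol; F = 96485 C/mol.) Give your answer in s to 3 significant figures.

n(Fe) = 11.7 / 55.85 = 0.2095 mol
Fe²⁺ + 2e⁻ → Fe, so n(e⁻) = 2 × 0.2095 = 0.4190 mol
Q = 0.4190 × 96485 = 40430 C
t = Q / I = 40430 / 8.86 = 4563 s

4560 s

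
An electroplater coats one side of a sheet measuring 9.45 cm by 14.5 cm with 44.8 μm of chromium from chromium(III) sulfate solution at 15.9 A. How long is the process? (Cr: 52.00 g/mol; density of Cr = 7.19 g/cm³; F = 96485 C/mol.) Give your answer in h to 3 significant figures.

0.429 h

Plated area = 9.45 × 14.5 = 137.0 cm²
Volume = 137.0 × 44.8×10⁻⁴ cm = 0.6138 cm³
m(Cr) = 0.6138 × 7.19 = 4.413 g
n(Cr) = 4.413 / 52.00 = 0.08487 mol; n(e⁻) = 3 × 0.08487 = 0.2546 mol
Q = 0.2546 × 96485 = 24570 C
t = 24570 / 15.9 = 1545 s = 0.429 h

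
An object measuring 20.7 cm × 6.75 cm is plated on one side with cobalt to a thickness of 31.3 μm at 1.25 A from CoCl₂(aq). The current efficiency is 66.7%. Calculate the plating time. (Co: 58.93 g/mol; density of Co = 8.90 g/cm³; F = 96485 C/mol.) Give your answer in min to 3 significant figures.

Plated area = 20.7 × 6.75 = 139.7 cm²
Volume = 139.7 × 31.3×10⁻⁴ cm = 0.4373 cm³
m(Co) = 0.4373 × 8.90 = 3.892 g
n(Co) = 3.892 / 58.93 = 0.06604 mol; n(e⁻) = 2 × 0.06604 = 0.1321 mol
Q = 0.1321 × 96485 / 0.667 = 19110 C
t = 19110 / 1.25 = 15290 s = 255 min

255 min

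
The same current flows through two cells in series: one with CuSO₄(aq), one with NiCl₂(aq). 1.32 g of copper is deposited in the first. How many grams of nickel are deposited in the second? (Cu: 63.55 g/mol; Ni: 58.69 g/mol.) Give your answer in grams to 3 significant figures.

1.22 g

n(Cu) = 1.32 / 63.55 = 0.02077 mol
Cu²⁺ + 2e⁻ → Cu, so n(e⁻) = 2 × 0.02077 = 0.04154 mol
In series, the same 0.04154 mol of electrons flows through the second cell.
Ni²⁺ + 2e⁻ → Ni, so n(Ni) = 0.04154 / 2 = 0.02077 mol
m(Ni) = 0.02077 × 58.69 = 1.22 g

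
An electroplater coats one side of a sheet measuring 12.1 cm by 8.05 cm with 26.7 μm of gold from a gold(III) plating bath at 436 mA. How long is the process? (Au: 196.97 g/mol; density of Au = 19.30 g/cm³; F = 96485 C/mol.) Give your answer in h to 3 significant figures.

Plated area = 12.1 × 8.05 = 97.41 cm²
Volume = 97.41 × 26.7×10⁻⁴ cm = 0.2601 cm³
m(Au) = 0.2601 × 19.30 = 5.020 g
n(Au) = 5.020 / 196.97 = 0.02549 mol; n(e⁻) = 3 × 0.02549 = 0.07647 mol
Q = 0.07647 × 96485 = 7378 C
t = 7378 / 0.436 = 16920 s = 4.70 h

4.70 h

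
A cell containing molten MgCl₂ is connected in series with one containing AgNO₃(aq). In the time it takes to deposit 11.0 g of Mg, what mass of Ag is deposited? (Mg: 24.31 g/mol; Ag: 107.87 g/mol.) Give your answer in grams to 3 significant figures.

97.6 g

n(Mg) = 11.0 / 24.31 = 0.4525 mol
Mg²⁺ + 2e⁻ → Mg, so n(e⁻) = 2 × 0.4525 = 0.9050 mol
Since the cells are in series, n(e⁻) in the Ag cell is also 0.9050 mol.
Ag⁺ + e⁻ → Ag, so n(Ag) = 0.9050 mol
m(Ag) = 0.9050 × 107.87 = 97.6 g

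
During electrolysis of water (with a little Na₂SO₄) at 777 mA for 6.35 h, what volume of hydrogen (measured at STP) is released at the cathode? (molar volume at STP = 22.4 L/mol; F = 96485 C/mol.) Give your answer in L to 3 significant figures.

2.06 L

Charge passed = 0.777 × 22860 = 17760 C
n(e⁻) = Q/F = 17760/96485 = 0.1841 mol
2H⁺ + 2e⁻ → H₂, so n(H₂) = 0.1841 / 2 = 0.09205 mol
V = 0.09205 × 22.4 = 2.062 L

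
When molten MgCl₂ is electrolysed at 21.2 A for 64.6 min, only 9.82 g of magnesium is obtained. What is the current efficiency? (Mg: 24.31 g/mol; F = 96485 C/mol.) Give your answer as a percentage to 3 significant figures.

Q = 21.2 × 3876 = 82170 C
n(e⁻) = 82170 / 96485 = 0.8516 mol
Mg²⁺ + 2e⁻ → Mg, so theoretical n(Mg) = 0.4258 mol → 10.35 g
Efficiency = 9.82 / 10.35 = 0.9488 = 94.9%

94.9%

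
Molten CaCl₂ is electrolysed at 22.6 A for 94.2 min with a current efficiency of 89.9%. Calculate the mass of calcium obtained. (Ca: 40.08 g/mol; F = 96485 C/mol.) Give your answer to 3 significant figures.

23.9 g

Q = 22.6 × 5652 = 1.277×10^5 C
n(e⁻) = 1.277×10^5 / 96485 = 1.324 mol
Ca²⁺ + 2e⁻ → Ca, so theoretical m(Ca) = 0.6620 × 40.08 = 26.53 g
Actual mass = 89.9% × 26.53 = 23.9 g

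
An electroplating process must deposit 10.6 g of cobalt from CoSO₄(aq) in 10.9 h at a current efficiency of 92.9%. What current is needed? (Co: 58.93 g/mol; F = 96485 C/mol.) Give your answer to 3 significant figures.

n(Co) = 10.6 / 58.93 = 0.1799 mol
Co²⁺ + 2e⁻ → Co, so n(e⁻) = 2 × 0.1799 = 0.3598 mol
Q = 0.3598 × 96485 / 0.929 = 37370 C
I = Q / t = 37370 / 39240 s = 0.952 A

0.952 A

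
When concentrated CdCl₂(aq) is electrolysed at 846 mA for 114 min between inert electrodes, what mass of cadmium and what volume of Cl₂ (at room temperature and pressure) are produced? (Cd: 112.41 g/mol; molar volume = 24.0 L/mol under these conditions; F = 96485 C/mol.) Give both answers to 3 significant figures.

3.37 g Cd; 0.720 L Cl₂

Q = 0.846 × 6840 = 5787 C; n(e⁻) = 5787 / 96485 = 0.05998 mol
Cathode: Cd²⁺ + 2e⁻ → Cd → n(Cd) = 0.05998/2 = 0.02999 mol → 3.37 g
Anode: 2Cl⁻ → Cl₂ + 2e⁻ → n(Cl₂) = 0.05998/2 = 0.02999 mol → 0.720 L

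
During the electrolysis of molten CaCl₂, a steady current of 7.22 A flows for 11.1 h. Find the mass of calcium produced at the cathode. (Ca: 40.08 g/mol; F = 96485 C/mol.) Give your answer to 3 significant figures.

59.9 g

Charge passed = 7.22 × 39960 = 2.885×10^5 C
n(e⁻) = 2.885×10^5 / 96485 = 2.990 mol
Ca²⁺ + 2e⁻ → Ca, so n(Ca) = 2.990 / 2 = 1.495 mol
m = 1.495 × 40.08 = 59.9 g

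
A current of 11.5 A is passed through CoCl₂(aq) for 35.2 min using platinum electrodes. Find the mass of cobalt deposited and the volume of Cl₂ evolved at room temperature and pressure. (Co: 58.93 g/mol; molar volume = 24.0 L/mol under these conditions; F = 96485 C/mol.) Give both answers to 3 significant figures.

7.42 g Co; 3.02 L Cl₂

Q = 11.5 × 2112 = 24290 C; n(e⁻) = 24290 / 96485 = 0.2517 mol
Cathode: Co²⁺ + 2e⁻ → Co → n(Co) = 0.2517/2 = 0.1259 mol → 7.42 g
Anode: 2Cl⁻ → Cl₂ + 2e⁻ → n(Cl₂) = 0.2517/2 = 0.1259 mol → 3.02 L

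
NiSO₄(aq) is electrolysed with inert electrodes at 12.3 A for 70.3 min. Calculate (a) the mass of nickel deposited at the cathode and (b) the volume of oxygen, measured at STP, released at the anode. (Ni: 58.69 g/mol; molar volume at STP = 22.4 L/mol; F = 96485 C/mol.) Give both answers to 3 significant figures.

Q = 12.3 × 4218 = 51880 C; n(e⁻) = 51880 / 96485 = 0.5377 mol
Cathode: Ni²⁺ + 2e⁻ → Ni → n(Ni) = 0.5377/2 = 0.2689 mol → 15.8 g
Anode: 2H₂O → O₂ + 4H⁺ + 4e⁻ → n(O₂) = 0.5377/4 = 0.1344 mol → 3.01 L

15.8 g Ni; 3.01 L O₂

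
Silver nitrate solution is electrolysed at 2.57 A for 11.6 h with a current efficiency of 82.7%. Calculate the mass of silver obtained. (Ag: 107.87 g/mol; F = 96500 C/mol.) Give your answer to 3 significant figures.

Q = 2.57 × 41760 = 1.073×10^5 C
n(e⁻) = 1.073×10^5 / 96500 = 1.112 mol
Ag⁺ + e⁻ → Ag, so theoretical m(Ag) = 1.112 × 107.87 = 120.0 g
Actual mass = 82.7% × 120.0 = 99.2 g

99.2 g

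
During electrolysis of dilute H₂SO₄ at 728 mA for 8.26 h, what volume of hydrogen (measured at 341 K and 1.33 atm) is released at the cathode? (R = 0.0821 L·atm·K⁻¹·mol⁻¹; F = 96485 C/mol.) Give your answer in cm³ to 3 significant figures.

Q = It = 0.728 × 29736 = 21650 C
n(e⁻) = Q/F = 21650/96485 = 0.2244 mol
2H⁺ + 2e⁻ → H₂, so n(H₂) = 0.2244 / 2 = 0.1122 mol
V = nRT/P = 0.1122 × 0.0821 × 341 / 1.33 = 2.362 L
= 2360 cm³

2360 cm³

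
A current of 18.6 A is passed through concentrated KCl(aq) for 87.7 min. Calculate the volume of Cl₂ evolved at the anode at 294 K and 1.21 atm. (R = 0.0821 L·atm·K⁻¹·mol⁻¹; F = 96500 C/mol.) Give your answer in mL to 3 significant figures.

10100 mL

Q = It = 18.6 × 5262 = 97870 C
n(e⁻) = Q/F = 97870/96500 = 1.014 mol
2Cl⁻ → Cl₂ + 2e⁻, so n(Cl₂) = 1.014 / 2 = 0.5070 mol
V = nRT/P = 0.5070 × 0.0821 × 294 / 1.21 = 10.11 L
= 10100 mL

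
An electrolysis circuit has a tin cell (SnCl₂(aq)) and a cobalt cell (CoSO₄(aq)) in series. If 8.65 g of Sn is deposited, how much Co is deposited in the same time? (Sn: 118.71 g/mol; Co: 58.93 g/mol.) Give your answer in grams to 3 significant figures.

4.29 g

n(Sn) = 8.65 / 118.71 = 0.07287 mol
Sn²⁺ + 2e⁻ → Sn, so n(e⁻) = 2 × 0.07287 = 0.1457 mol
Same current for the same time ⇒ same n(e⁻) = 0.1457 mol in both cells.
Co²⁺ + 2e⁻ → Co, so n(Co) = 0.1457 / 2 = 0.07285 mol
m(Co) = 0.07285 × 58.93 = 4.29 g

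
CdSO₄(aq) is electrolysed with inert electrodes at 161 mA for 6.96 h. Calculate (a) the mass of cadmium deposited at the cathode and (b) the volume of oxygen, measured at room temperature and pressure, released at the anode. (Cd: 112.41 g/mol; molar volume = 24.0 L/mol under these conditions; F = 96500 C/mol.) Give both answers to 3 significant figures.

Q = 0.161 × 25056 = 4034 C; n(e⁻) = 4034 / 96500 = 0.04180 mol
Cathode: Cd²⁺ + 2e⁻ → Cd → n(Cd) = 0.04180/2 = 0.02090 mol → 2.35 g
Anode: 2H₂O → O₂ + 4H⁺ + 4e⁻ → n(O₂) = 0.04180/4 = 0.01045 mol → 0.251 L

2.35 g Cd; 0.251 L O₂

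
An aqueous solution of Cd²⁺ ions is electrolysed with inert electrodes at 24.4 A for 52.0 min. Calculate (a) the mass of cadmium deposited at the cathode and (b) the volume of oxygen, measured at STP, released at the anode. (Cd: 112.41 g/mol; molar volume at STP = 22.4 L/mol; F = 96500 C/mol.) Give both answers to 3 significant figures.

44.3 g Cd; 4.42 L O₂

Q = 24.4 × 3120 = 76130 C; n(e⁻) = 76130 / 96500 = 0.7889 mol
Cathode: Cd²⁺ + 2e⁻ → Cd → n(Cd) = 0.7889/2 = 0.3945 mol → 44.3 g
Anode: 2H₂O → O₂ + 4H⁺ + 4e⁻ → n(O₂) = 0.7889/4 = 0.1972 mol → 4.42 L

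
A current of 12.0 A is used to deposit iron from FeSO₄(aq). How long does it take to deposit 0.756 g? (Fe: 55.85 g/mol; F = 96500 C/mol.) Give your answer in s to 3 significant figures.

218 s

n(Fe) = 0.756 / 55.85 = 0.01354 mol
Fe²⁺ + 2e⁻ → Fe, so n(e⁻) = 2 × 0.01354 = 0.02708 mol
Q = 0.02708 × 96500 = 2613 C
t = Q / I = 2613 / 12.0 = 217.8 s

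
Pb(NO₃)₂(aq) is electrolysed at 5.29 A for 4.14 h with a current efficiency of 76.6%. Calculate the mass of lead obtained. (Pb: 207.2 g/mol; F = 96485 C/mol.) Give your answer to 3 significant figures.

64.8 g

Q = 5.29 × 14904 = 78840 C
n(e⁻) = 78840 / 96485 = 0.8171 mol
Pb²⁺ + 2e⁻ → Pb, so theoretical m(Pb) = 0.4086 × 207.2 = 84.66 g
Actual mass = 76.6% × 84.66 = 64.8 g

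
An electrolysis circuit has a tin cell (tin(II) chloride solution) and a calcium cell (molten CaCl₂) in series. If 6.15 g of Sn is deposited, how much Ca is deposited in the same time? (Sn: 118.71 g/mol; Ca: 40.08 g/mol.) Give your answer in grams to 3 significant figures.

n(Sn) = 6.15 / 118.71 = 0.05181 mol
Sn²⁺ + 2e⁻ → Sn, so n(e⁻) = 2 × 0.05181 = 0.1036 mol
The cells are in series, so the same charge (and hence the same n(e⁻) = 0.1036 mol) passes through both.
Ca²⁺ + 2e⁻ → Ca, so n(Ca) = 0.1036 / 2 = 0.05180 mol
m(Ca) = 0.05180 × 40.08 = 2.08 g

2.08 g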